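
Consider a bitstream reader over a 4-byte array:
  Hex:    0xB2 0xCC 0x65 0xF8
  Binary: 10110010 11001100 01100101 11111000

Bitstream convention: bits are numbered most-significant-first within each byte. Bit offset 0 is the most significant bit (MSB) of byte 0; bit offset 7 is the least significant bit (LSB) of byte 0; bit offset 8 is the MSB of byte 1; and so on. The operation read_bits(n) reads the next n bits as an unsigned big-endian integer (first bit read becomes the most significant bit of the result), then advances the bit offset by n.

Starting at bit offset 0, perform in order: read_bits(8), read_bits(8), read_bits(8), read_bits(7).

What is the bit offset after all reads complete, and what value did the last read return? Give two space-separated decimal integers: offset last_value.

Read 1: bits[0:8] width=8 -> value=178 (bin 10110010); offset now 8 = byte 1 bit 0; 24 bits remain
Read 2: bits[8:16] width=8 -> value=204 (bin 11001100); offset now 16 = byte 2 bit 0; 16 bits remain
Read 3: bits[16:24] width=8 -> value=101 (bin 01100101); offset now 24 = byte 3 bit 0; 8 bits remain
Read 4: bits[24:31] width=7 -> value=124 (bin 1111100); offset now 31 = byte 3 bit 7; 1 bits remain

Answer: 31 124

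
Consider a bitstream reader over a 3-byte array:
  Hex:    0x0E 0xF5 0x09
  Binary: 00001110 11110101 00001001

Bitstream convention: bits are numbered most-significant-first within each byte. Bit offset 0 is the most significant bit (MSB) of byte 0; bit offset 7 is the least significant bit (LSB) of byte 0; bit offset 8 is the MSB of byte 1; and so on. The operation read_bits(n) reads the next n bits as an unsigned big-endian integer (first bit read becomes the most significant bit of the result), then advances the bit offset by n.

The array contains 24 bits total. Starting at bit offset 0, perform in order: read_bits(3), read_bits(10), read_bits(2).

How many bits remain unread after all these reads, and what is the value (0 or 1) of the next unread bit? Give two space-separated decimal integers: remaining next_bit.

Read 1: bits[0:3] width=3 -> value=0 (bin 000); offset now 3 = byte 0 bit 3; 21 bits remain
Read 2: bits[3:13] width=10 -> value=478 (bin 0111011110); offset now 13 = byte 1 bit 5; 11 bits remain
Read 3: bits[13:15] width=2 -> value=2 (bin 10); offset now 15 = byte 1 bit 7; 9 bits remain

Answer: 9 1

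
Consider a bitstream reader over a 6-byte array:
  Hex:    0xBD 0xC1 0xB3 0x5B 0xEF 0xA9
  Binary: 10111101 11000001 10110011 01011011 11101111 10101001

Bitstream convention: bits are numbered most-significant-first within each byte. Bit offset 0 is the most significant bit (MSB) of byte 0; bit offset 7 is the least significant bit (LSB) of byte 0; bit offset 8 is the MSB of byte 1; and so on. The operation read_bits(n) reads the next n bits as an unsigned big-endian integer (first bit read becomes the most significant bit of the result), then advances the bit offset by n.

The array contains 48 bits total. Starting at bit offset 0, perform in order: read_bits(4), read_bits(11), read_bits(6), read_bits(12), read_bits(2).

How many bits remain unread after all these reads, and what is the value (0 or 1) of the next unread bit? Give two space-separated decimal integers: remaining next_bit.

Read 1: bits[0:4] width=4 -> value=11 (bin 1011); offset now 4 = byte 0 bit 4; 44 bits remain
Read 2: bits[4:15] width=11 -> value=1760 (bin 11011100000); offset now 15 = byte 1 bit 7; 33 bits remain
Read 3: bits[15:21] width=6 -> value=54 (bin 110110); offset now 21 = byte 2 bit 5; 27 bits remain
Read 4: bits[21:33] width=12 -> value=1719 (bin 011010110111); offset now 33 = byte 4 bit 1; 15 bits remain
Read 5: bits[33:35] width=2 -> value=3 (bin 11); offset now 35 = byte 4 bit 3; 13 bits remain

Answer: 13 0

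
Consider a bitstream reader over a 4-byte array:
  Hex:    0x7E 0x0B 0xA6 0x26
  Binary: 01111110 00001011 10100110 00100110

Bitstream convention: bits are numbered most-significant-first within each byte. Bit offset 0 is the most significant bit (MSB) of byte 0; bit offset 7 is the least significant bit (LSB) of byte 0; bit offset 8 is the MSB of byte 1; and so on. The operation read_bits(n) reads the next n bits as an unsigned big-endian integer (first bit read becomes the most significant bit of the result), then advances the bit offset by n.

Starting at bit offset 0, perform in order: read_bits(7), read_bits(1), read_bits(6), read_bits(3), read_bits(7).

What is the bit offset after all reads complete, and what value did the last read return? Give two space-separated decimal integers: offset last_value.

Answer: 24 38

Derivation:
Read 1: bits[0:7] width=7 -> value=63 (bin 0111111); offset now 7 = byte 0 bit 7; 25 bits remain
Read 2: bits[7:8] width=1 -> value=0 (bin 0); offset now 8 = byte 1 bit 0; 24 bits remain
Read 3: bits[8:14] width=6 -> value=2 (bin 000010); offset now 14 = byte 1 bit 6; 18 bits remain
Read 4: bits[14:17] width=3 -> value=7 (bin 111); offset now 17 = byte 2 bit 1; 15 bits remain
Read 5: bits[17:24] width=7 -> value=38 (bin 0100110); offset now 24 = byte 3 bit 0; 8 bits remain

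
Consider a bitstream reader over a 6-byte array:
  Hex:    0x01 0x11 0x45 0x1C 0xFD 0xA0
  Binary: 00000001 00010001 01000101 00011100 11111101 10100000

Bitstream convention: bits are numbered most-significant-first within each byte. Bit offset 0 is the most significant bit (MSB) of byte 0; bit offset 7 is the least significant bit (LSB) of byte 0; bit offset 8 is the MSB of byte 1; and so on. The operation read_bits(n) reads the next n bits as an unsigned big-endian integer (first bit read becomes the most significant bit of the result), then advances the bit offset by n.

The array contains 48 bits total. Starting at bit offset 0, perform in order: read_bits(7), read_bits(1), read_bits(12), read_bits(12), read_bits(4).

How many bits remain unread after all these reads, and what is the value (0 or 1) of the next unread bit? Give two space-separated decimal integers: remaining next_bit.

Read 1: bits[0:7] width=7 -> value=0 (bin 0000000); offset now 7 = byte 0 bit 7; 41 bits remain
Read 2: bits[7:8] width=1 -> value=1 (bin 1); offset now 8 = byte 1 bit 0; 40 bits remain
Read 3: bits[8:20] width=12 -> value=276 (bin 000100010100); offset now 20 = byte 2 bit 4; 28 bits remain
Read 4: bits[20:32] width=12 -> value=1308 (bin 010100011100); offset now 32 = byte 4 bit 0; 16 bits remain
Read 5: bits[32:36] width=4 -> value=15 (bin 1111); offset now 36 = byte 4 bit 4; 12 bits remain

Answer: 12 1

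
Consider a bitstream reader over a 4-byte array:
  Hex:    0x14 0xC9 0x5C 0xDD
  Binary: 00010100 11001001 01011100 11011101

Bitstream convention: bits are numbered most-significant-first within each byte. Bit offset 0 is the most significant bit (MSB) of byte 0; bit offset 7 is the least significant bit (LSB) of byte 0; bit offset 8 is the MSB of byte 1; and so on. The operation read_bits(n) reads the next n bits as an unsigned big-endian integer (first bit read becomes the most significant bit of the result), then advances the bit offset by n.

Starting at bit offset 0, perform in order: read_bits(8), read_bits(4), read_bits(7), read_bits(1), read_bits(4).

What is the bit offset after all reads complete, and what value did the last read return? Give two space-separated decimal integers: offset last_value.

Answer: 24 12

Derivation:
Read 1: bits[0:8] width=8 -> value=20 (bin 00010100); offset now 8 = byte 1 bit 0; 24 bits remain
Read 2: bits[8:12] width=4 -> value=12 (bin 1100); offset now 12 = byte 1 bit 4; 20 bits remain
Read 3: bits[12:19] width=7 -> value=74 (bin 1001010); offset now 19 = byte 2 bit 3; 13 bits remain
Read 4: bits[19:20] width=1 -> value=1 (bin 1); offset now 20 = byte 2 bit 4; 12 bits remain
Read 5: bits[20:24] width=4 -> value=12 (bin 1100); offset now 24 = byte 3 bit 0; 8 bits remain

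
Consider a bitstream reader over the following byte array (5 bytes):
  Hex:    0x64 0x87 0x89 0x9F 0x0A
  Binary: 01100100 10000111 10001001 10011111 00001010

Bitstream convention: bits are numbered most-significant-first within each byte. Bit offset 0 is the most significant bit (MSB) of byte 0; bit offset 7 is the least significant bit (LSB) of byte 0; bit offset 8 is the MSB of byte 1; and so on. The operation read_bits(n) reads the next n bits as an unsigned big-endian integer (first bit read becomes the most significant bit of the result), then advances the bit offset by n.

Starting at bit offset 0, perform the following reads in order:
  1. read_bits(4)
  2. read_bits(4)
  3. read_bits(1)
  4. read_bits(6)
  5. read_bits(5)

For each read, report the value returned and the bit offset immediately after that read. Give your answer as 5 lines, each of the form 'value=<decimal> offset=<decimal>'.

Read 1: bits[0:4] width=4 -> value=6 (bin 0110); offset now 4 = byte 0 bit 4; 36 bits remain
Read 2: bits[4:8] width=4 -> value=4 (bin 0100); offset now 8 = byte 1 bit 0; 32 bits remain
Read 3: bits[8:9] width=1 -> value=1 (bin 1); offset now 9 = byte 1 bit 1; 31 bits remain
Read 4: bits[9:15] width=6 -> value=3 (bin 000011); offset now 15 = byte 1 bit 7; 25 bits remain
Read 5: bits[15:20] width=5 -> value=24 (bin 11000); offset now 20 = byte 2 bit 4; 20 bits remain

Answer: value=6 offset=4
value=4 offset=8
value=1 offset=9
value=3 offset=15
value=24 offset=20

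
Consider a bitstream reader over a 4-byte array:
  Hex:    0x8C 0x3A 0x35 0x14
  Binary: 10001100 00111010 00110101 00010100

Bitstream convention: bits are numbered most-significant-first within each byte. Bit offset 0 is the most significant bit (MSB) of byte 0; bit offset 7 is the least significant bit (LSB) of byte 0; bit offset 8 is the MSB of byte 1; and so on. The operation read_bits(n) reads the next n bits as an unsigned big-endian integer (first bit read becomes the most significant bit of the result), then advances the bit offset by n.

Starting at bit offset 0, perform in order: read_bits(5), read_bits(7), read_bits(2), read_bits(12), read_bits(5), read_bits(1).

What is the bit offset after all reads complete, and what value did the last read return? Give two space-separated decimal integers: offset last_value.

Answer: 32 0

Derivation:
Read 1: bits[0:5] width=5 -> value=17 (bin 10001); offset now 5 = byte 0 bit 5; 27 bits remain
Read 2: bits[5:12] width=7 -> value=67 (bin 1000011); offset now 12 = byte 1 bit 4; 20 bits remain
Read 3: bits[12:14] width=2 -> value=2 (bin 10); offset now 14 = byte 1 bit 6; 18 bits remain
Read 4: bits[14:26] width=12 -> value=2260 (bin 100011010100); offset now 26 = byte 3 bit 2; 6 bits remain
Read 5: bits[26:31] width=5 -> value=10 (bin 01010); offset now 31 = byte 3 bit 7; 1 bits remain
Read 6: bits[31:32] width=1 -> value=0 (bin 0); offset now 32 = byte 4 bit 0; 0 bits remain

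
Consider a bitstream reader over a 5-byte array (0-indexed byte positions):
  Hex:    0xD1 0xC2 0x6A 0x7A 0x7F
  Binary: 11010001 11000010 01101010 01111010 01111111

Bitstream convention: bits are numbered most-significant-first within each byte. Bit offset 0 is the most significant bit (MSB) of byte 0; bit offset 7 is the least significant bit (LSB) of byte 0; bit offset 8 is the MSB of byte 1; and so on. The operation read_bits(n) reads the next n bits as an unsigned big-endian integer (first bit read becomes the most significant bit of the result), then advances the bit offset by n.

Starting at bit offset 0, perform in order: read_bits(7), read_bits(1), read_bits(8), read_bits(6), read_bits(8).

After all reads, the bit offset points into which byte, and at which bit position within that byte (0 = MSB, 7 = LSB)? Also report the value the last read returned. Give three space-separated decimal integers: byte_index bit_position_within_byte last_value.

Answer: 3 6 158

Derivation:
Read 1: bits[0:7] width=7 -> value=104 (bin 1101000); offset now 7 = byte 0 bit 7; 33 bits remain
Read 2: bits[7:8] width=1 -> value=1 (bin 1); offset now 8 = byte 1 bit 0; 32 bits remain
Read 3: bits[8:16] width=8 -> value=194 (bin 11000010); offset now 16 = byte 2 bit 0; 24 bits remain
Read 4: bits[16:22] width=6 -> value=26 (bin 011010); offset now 22 = byte 2 bit 6; 18 bits remain
Read 5: bits[22:30] width=8 -> value=158 (bin 10011110); offset now 30 = byte 3 bit 6; 10 bits remain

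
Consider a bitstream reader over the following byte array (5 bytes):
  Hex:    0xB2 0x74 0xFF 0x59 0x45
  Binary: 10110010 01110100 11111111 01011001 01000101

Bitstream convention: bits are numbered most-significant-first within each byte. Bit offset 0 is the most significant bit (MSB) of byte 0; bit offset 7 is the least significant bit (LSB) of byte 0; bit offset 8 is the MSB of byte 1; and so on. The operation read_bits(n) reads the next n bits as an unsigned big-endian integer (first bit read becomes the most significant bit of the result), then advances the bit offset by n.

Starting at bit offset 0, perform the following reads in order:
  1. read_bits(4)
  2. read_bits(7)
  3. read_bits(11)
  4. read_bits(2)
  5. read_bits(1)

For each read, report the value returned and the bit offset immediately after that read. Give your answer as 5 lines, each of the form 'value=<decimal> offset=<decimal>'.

Answer: value=11 offset=4
value=19 offset=11
value=1343 offset=22
value=3 offset=24
value=0 offset=25

Derivation:
Read 1: bits[0:4] width=4 -> value=11 (bin 1011); offset now 4 = byte 0 bit 4; 36 bits remain
Read 2: bits[4:11] width=7 -> value=19 (bin 0010011); offset now 11 = byte 1 bit 3; 29 bits remain
Read 3: bits[11:22] width=11 -> value=1343 (bin 10100111111); offset now 22 = byte 2 bit 6; 18 bits remain
Read 4: bits[22:24] width=2 -> value=3 (bin 11); offset now 24 = byte 3 bit 0; 16 bits remain
Read 5: bits[24:25] width=1 -> value=0 (bin 0); offset now 25 = byte 3 bit 1; 15 bits remain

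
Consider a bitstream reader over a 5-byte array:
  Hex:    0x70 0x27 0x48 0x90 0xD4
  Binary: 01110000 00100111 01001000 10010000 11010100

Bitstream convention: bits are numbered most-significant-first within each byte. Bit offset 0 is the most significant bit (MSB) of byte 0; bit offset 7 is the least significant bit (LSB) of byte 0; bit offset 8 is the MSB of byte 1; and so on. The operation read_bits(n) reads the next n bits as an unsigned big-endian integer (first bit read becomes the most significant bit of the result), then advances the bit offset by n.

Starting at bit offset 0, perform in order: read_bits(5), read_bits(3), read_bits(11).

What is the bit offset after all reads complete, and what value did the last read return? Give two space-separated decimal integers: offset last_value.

Answer: 19 314

Derivation:
Read 1: bits[0:5] width=5 -> value=14 (bin 01110); offset now 5 = byte 0 bit 5; 35 bits remain
Read 2: bits[5:8] width=3 -> value=0 (bin 000); offset now 8 = byte 1 bit 0; 32 bits remain
Read 3: bits[8:19] width=11 -> value=314 (bin 00100111010); offset now 19 = byte 2 bit 3; 21 bits remain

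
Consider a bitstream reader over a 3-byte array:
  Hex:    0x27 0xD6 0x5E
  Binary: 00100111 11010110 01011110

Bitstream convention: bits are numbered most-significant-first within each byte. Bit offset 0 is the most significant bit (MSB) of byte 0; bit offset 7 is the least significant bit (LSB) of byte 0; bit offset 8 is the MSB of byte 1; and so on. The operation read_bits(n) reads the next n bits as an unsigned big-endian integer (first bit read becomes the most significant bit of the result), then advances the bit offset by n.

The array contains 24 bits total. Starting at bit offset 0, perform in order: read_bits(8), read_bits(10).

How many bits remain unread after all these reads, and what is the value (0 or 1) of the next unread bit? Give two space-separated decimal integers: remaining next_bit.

Read 1: bits[0:8] width=8 -> value=39 (bin 00100111); offset now 8 = byte 1 bit 0; 16 bits remain
Read 2: bits[8:18] width=10 -> value=857 (bin 1101011001); offset now 18 = byte 2 bit 2; 6 bits remain

Answer: 6 0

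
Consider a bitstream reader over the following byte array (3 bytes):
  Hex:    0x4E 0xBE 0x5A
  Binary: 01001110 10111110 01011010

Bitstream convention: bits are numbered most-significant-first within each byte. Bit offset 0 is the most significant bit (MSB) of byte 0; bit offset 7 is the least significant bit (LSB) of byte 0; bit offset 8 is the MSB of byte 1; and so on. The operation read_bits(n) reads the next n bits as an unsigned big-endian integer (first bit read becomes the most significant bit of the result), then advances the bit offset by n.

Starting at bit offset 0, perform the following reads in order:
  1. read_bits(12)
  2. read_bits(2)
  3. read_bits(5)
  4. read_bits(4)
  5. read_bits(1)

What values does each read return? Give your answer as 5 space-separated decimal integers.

Answer: 1259 3 18 13 0

Derivation:
Read 1: bits[0:12] width=12 -> value=1259 (bin 010011101011); offset now 12 = byte 1 bit 4; 12 bits remain
Read 2: bits[12:14] width=2 -> value=3 (bin 11); offset now 14 = byte 1 bit 6; 10 bits remain
Read 3: bits[14:19] width=5 -> value=18 (bin 10010); offset now 19 = byte 2 bit 3; 5 bits remain
Read 4: bits[19:23] width=4 -> value=13 (bin 1101); offset now 23 = byte 2 bit 7; 1 bits remain
Read 5: bits[23:24] width=1 -> value=0 (bin 0); offset now 24 = byte 3 bit 0; 0 bits remain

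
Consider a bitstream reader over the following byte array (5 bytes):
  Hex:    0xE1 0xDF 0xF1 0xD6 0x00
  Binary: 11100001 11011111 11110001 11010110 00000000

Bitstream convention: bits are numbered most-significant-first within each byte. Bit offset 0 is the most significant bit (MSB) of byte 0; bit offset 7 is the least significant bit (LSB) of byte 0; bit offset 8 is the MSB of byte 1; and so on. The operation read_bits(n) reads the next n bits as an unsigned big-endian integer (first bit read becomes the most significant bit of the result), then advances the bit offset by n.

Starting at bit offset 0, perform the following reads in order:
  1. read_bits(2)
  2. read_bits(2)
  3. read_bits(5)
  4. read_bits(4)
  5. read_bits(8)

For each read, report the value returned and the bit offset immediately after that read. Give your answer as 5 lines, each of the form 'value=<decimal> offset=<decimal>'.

Read 1: bits[0:2] width=2 -> value=3 (bin 11); offset now 2 = byte 0 bit 2; 38 bits remain
Read 2: bits[2:4] width=2 -> value=2 (bin 10); offset now 4 = byte 0 bit 4; 36 bits remain
Read 3: bits[4:9] width=5 -> value=3 (bin 00011); offset now 9 = byte 1 bit 1; 31 bits remain
Read 4: bits[9:13] width=4 -> value=11 (bin 1011); offset now 13 = byte 1 bit 5; 27 bits remain
Read 5: bits[13:21] width=8 -> value=254 (bin 11111110); offset now 21 = byte 2 bit 5; 19 bits remain

Answer: value=3 offset=2
value=2 offset=4
value=3 offset=9
value=11 offset=13
value=254 offset=21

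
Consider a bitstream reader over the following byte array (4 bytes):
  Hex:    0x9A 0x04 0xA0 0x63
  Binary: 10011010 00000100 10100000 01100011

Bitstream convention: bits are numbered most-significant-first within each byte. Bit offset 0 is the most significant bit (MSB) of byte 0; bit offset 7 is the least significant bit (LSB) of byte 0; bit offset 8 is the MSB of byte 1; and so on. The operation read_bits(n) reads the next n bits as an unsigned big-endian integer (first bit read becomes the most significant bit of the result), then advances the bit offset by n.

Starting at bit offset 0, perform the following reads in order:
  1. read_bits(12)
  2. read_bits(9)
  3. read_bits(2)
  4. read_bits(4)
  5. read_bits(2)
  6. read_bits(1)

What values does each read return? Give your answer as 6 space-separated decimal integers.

Read 1: bits[0:12] width=12 -> value=2464 (bin 100110100000); offset now 12 = byte 1 bit 4; 20 bits remain
Read 2: bits[12:21] width=9 -> value=148 (bin 010010100); offset now 21 = byte 2 bit 5; 11 bits remain
Read 3: bits[21:23] width=2 -> value=0 (bin 00); offset now 23 = byte 2 bit 7; 9 bits remain
Read 4: bits[23:27] width=4 -> value=3 (bin 0011); offset now 27 = byte 3 bit 3; 5 bits remain
Read 5: bits[27:29] width=2 -> value=0 (bin 00); offset now 29 = byte 3 bit 5; 3 bits remain
Read 6: bits[29:30] width=1 -> value=0 (bin 0); offset now 30 = byte 3 bit 6; 2 bits remain

Answer: 2464 148 0 3 0 0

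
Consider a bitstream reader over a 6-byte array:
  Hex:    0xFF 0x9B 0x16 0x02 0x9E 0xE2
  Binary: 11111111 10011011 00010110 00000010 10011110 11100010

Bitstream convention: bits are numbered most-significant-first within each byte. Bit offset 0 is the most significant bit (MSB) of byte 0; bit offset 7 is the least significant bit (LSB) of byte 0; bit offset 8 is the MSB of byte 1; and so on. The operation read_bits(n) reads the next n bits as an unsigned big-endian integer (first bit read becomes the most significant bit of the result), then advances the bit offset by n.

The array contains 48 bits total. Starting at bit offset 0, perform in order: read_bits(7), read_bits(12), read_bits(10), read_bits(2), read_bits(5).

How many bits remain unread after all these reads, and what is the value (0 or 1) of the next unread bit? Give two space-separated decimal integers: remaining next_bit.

Read 1: bits[0:7] width=7 -> value=127 (bin 1111111); offset now 7 = byte 0 bit 7; 41 bits remain
Read 2: bits[7:19] width=12 -> value=3288 (bin 110011011000); offset now 19 = byte 2 bit 3; 29 bits remain
Read 3: bits[19:29] width=10 -> value=704 (bin 1011000000); offset now 29 = byte 3 bit 5; 19 bits remain
Read 4: bits[29:31] width=2 -> value=1 (bin 01); offset now 31 = byte 3 bit 7; 17 bits remain
Read 5: bits[31:36] width=5 -> value=9 (bin 01001); offset now 36 = byte 4 bit 4; 12 bits remain

Answer: 12 1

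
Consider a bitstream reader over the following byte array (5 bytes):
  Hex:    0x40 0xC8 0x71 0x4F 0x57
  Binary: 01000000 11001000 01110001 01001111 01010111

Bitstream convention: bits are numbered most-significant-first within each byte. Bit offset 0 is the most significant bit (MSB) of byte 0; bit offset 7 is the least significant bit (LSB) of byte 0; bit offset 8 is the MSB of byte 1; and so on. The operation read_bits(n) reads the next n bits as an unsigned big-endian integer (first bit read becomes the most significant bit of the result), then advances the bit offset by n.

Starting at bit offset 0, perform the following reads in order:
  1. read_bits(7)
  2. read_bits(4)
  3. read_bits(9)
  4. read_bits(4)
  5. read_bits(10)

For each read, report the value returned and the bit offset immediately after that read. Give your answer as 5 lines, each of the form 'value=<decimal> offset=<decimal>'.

Read 1: bits[0:7] width=7 -> value=32 (bin 0100000); offset now 7 = byte 0 bit 7; 33 bits remain
Read 2: bits[7:11] width=4 -> value=6 (bin 0110); offset now 11 = byte 1 bit 3; 29 bits remain
Read 3: bits[11:20] width=9 -> value=135 (bin 010000111); offset now 20 = byte 2 bit 4; 20 bits remain
Read 4: bits[20:24] width=4 -> value=1 (bin 0001); offset now 24 = byte 3 bit 0; 16 bits remain
Read 5: bits[24:34] width=10 -> value=317 (bin 0100111101); offset now 34 = byte 4 bit 2; 6 bits remain

Answer: value=32 offset=7
value=6 offset=11
value=135 offset=20
value=1 offset=24
value=317 offset=34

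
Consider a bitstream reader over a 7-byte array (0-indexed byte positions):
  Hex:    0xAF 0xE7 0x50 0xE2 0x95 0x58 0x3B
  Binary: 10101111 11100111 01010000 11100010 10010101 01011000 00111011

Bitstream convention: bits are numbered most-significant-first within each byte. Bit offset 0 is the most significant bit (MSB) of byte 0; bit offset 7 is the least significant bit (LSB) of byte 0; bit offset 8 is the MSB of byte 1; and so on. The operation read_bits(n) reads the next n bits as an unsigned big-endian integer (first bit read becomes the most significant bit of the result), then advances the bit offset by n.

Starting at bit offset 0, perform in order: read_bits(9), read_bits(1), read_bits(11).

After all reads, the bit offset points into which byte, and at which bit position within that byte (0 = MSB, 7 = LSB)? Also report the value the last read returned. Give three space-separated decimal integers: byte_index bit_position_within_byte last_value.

Read 1: bits[0:9] width=9 -> value=351 (bin 101011111); offset now 9 = byte 1 bit 1; 47 bits remain
Read 2: bits[9:10] width=1 -> value=1 (bin 1); offset now 10 = byte 1 bit 2; 46 bits remain
Read 3: bits[10:21] width=11 -> value=1258 (bin 10011101010); offset now 21 = byte 2 bit 5; 35 bits remain

Answer: 2 5 1258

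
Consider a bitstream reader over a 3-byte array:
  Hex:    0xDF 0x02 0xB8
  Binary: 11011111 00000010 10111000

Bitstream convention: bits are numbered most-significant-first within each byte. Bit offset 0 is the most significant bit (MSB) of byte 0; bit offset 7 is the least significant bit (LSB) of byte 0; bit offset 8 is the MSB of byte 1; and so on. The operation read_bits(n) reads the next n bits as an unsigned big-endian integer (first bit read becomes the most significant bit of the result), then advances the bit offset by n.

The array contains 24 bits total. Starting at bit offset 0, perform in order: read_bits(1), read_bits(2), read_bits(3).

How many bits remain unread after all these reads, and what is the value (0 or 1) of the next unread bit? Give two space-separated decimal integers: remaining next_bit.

Answer: 18 1

Derivation:
Read 1: bits[0:1] width=1 -> value=1 (bin 1); offset now 1 = byte 0 bit 1; 23 bits remain
Read 2: bits[1:3] width=2 -> value=2 (bin 10); offset now 3 = byte 0 bit 3; 21 bits remain
Read 3: bits[3:6] width=3 -> value=7 (bin 111); offset now 6 = byte 0 bit 6; 18 bits remain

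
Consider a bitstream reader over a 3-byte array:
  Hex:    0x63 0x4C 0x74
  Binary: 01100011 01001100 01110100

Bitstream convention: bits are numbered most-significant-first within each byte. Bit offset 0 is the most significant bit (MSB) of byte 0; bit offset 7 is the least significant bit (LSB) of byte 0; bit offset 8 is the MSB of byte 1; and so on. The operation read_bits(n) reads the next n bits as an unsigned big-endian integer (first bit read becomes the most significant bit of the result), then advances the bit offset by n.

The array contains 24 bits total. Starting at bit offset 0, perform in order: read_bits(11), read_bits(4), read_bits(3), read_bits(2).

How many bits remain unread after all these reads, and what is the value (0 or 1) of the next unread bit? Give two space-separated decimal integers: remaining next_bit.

Answer: 4 0

Derivation:
Read 1: bits[0:11] width=11 -> value=794 (bin 01100011010); offset now 11 = byte 1 bit 3; 13 bits remain
Read 2: bits[11:15] width=4 -> value=6 (bin 0110); offset now 15 = byte 1 bit 7; 9 bits remain
Read 3: bits[15:18] width=3 -> value=1 (bin 001); offset now 18 = byte 2 bit 2; 6 bits remain
Read 4: bits[18:20] width=2 -> value=3 (bin 11); offset now 20 = byte 2 bit 4; 4 bits remain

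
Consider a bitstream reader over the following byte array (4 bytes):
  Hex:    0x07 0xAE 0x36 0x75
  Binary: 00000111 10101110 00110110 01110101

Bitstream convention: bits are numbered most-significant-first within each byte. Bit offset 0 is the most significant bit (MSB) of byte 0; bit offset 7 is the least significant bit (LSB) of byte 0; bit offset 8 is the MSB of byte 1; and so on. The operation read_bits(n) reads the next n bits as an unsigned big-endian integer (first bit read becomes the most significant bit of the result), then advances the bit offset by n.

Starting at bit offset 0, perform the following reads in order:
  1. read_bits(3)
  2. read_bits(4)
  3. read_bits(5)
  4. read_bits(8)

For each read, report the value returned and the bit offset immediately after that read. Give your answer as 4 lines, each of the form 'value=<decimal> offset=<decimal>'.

Read 1: bits[0:3] width=3 -> value=0 (bin 000); offset now 3 = byte 0 bit 3; 29 bits remain
Read 2: bits[3:7] width=4 -> value=3 (bin 0011); offset now 7 = byte 0 bit 7; 25 bits remain
Read 3: bits[7:12] width=5 -> value=26 (bin 11010); offset now 12 = byte 1 bit 4; 20 bits remain
Read 4: bits[12:20] width=8 -> value=227 (bin 11100011); offset now 20 = byte 2 bit 4; 12 bits remain

Answer: value=0 offset=3
value=3 offset=7
value=26 offset=12
value=227 offset=20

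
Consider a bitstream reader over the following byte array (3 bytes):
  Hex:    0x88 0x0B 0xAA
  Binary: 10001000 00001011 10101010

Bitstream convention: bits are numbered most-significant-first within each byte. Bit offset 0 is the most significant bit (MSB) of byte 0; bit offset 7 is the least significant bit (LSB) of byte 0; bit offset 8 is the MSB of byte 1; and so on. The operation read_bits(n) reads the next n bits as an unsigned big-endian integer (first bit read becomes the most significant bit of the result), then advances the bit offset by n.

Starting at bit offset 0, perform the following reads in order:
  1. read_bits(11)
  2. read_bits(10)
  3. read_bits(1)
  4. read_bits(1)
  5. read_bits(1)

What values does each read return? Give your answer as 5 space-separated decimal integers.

Answer: 1088 373 0 1 0

Derivation:
Read 1: bits[0:11] width=11 -> value=1088 (bin 10001000000); offset now 11 = byte 1 bit 3; 13 bits remain
Read 2: bits[11:21] width=10 -> value=373 (bin 0101110101); offset now 21 = byte 2 bit 5; 3 bits remain
Read 3: bits[21:22] width=1 -> value=0 (bin 0); offset now 22 = byte 2 bit 6; 2 bits remain
Read 4: bits[22:23] width=1 -> value=1 (bin 1); offset now 23 = byte 2 bit 7; 1 bits remain
Read 5: bits[23:24] width=1 -> value=0 (bin 0); offset now 24 = byte 3 bit 0; 0 bits remain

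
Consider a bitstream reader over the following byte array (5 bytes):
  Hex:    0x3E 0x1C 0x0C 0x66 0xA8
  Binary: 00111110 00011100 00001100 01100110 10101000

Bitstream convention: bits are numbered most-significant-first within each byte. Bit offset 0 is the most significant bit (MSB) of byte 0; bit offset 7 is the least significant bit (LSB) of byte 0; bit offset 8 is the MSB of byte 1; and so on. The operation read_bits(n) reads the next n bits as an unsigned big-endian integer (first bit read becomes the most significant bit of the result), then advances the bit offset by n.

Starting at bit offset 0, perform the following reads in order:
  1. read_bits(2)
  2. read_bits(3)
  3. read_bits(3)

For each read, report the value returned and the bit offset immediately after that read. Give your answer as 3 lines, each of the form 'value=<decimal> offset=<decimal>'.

Answer: value=0 offset=2
value=7 offset=5
value=6 offset=8

Derivation:
Read 1: bits[0:2] width=2 -> value=0 (bin 00); offset now 2 = byte 0 bit 2; 38 bits remain
Read 2: bits[2:5] width=3 -> value=7 (bin 111); offset now 5 = byte 0 bit 5; 35 bits remain
Read 3: bits[5:8] width=3 -> value=6 (bin 110); offset now 8 = byte 1 bit 0; 32 bits remain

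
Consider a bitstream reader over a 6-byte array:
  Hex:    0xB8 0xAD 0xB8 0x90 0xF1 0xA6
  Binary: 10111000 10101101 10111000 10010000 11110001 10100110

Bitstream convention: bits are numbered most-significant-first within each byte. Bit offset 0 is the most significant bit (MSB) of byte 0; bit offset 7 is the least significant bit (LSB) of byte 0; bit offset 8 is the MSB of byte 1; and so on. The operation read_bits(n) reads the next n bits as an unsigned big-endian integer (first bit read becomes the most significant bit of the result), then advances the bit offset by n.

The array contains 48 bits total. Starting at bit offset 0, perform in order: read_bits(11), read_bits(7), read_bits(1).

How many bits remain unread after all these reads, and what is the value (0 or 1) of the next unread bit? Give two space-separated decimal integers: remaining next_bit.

Read 1: bits[0:11] width=11 -> value=1477 (bin 10111000101); offset now 11 = byte 1 bit 3; 37 bits remain
Read 2: bits[11:18] width=7 -> value=54 (bin 0110110); offset now 18 = byte 2 bit 2; 30 bits remain
Read 3: bits[18:19] width=1 -> value=1 (bin 1); offset now 19 = byte 2 bit 3; 29 bits remain

Answer: 29 1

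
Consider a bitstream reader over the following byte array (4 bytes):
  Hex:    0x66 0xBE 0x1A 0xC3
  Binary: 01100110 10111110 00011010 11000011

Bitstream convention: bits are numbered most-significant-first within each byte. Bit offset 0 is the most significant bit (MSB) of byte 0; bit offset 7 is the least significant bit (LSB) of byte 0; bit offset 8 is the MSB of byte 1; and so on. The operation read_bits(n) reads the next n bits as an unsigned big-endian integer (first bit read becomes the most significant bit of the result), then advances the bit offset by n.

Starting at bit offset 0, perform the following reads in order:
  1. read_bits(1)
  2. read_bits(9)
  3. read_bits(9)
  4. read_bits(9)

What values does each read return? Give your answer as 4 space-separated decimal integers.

Read 1: bits[0:1] width=1 -> value=0 (bin 0); offset now 1 = byte 0 bit 1; 31 bits remain
Read 2: bits[1:10] width=9 -> value=410 (bin 110011010); offset now 10 = byte 1 bit 2; 22 bits remain
Read 3: bits[10:19] width=9 -> value=496 (bin 111110000); offset now 19 = byte 2 bit 3; 13 bits remain
Read 4: bits[19:28] width=9 -> value=428 (bin 110101100); offset now 28 = byte 3 bit 4; 4 bits remain

Answer: 0 410 496 428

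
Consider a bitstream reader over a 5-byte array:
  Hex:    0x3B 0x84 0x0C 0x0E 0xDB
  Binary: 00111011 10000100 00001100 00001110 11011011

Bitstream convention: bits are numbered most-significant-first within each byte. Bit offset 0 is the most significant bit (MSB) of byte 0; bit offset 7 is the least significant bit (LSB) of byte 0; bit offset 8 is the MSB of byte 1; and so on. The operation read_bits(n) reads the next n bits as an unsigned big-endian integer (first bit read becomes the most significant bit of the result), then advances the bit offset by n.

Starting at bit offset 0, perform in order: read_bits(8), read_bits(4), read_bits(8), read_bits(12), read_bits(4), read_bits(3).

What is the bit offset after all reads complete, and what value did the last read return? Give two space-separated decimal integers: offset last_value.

Answer: 39 5

Derivation:
Read 1: bits[0:8] width=8 -> value=59 (bin 00111011); offset now 8 = byte 1 bit 0; 32 bits remain
Read 2: bits[8:12] width=4 -> value=8 (bin 1000); offset now 12 = byte 1 bit 4; 28 bits remain
Read 3: bits[12:20] width=8 -> value=64 (bin 01000000); offset now 20 = byte 2 bit 4; 20 bits remain
Read 4: bits[20:32] width=12 -> value=3086 (bin 110000001110); offset now 32 = byte 4 bit 0; 8 bits remain
Read 5: bits[32:36] width=4 -> value=13 (bin 1101); offset now 36 = byte 4 bit 4; 4 bits remain
Read 6: bits[36:39] width=3 -> value=5 (bin 101); offset now 39 = byte 4 bit 7; 1 bits remain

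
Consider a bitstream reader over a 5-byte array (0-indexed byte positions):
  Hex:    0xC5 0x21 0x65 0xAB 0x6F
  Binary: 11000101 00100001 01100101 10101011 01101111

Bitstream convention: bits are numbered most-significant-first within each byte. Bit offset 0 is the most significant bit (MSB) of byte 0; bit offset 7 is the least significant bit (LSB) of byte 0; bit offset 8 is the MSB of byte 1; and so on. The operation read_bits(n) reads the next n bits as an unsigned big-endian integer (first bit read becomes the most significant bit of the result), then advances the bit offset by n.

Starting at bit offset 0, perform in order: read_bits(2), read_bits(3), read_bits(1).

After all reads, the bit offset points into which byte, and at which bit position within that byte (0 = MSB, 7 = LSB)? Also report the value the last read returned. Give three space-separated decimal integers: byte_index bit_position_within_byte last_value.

Answer: 0 6 1

Derivation:
Read 1: bits[0:2] width=2 -> value=3 (bin 11); offset now 2 = byte 0 bit 2; 38 bits remain
Read 2: bits[2:5] width=3 -> value=0 (bin 000); offset now 5 = byte 0 bit 5; 35 bits remain
Read 3: bits[5:6] width=1 -> value=1 (bin 1); offset now 6 = byte 0 bit 6; 34 bits remain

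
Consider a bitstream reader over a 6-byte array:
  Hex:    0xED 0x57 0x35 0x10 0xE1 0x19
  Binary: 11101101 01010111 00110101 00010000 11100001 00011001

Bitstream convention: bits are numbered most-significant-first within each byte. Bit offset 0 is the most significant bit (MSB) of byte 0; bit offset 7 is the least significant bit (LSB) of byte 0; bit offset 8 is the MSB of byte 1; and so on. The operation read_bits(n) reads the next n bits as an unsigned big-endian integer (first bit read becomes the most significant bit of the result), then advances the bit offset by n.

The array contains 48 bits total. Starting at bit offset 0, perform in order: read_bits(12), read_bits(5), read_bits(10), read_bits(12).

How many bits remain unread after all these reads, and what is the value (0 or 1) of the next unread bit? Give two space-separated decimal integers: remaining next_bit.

Read 1: bits[0:12] width=12 -> value=3797 (bin 111011010101); offset now 12 = byte 1 bit 4; 36 bits remain
Read 2: bits[12:17] width=5 -> value=14 (bin 01110); offset now 17 = byte 2 bit 1; 31 bits remain
Read 3: bits[17:27] width=10 -> value=424 (bin 0110101000); offset now 27 = byte 3 bit 3; 21 bits remain
Read 4: bits[27:39] width=12 -> value=2160 (bin 100001110000); offset now 39 = byte 4 bit 7; 9 bits remain

Answer: 9 1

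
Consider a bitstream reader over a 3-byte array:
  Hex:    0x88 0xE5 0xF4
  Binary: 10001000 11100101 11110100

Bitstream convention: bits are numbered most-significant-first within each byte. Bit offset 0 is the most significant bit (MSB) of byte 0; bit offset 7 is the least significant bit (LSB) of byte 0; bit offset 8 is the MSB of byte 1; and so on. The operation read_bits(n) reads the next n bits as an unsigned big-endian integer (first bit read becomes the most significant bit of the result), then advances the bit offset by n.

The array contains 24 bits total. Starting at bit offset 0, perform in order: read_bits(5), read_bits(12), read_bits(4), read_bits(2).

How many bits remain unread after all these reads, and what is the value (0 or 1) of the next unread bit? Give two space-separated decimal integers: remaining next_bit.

Answer: 1 0

Derivation:
Read 1: bits[0:5] width=5 -> value=17 (bin 10001); offset now 5 = byte 0 bit 5; 19 bits remain
Read 2: bits[5:17] width=12 -> value=459 (bin 000111001011); offset now 17 = byte 2 bit 1; 7 bits remain
Read 3: bits[17:21] width=4 -> value=14 (bin 1110); offset now 21 = byte 2 bit 5; 3 bits remain
Read 4: bits[21:23] width=2 -> value=2 (bin 10); offset now 23 = byte 2 bit 7; 1 bits remain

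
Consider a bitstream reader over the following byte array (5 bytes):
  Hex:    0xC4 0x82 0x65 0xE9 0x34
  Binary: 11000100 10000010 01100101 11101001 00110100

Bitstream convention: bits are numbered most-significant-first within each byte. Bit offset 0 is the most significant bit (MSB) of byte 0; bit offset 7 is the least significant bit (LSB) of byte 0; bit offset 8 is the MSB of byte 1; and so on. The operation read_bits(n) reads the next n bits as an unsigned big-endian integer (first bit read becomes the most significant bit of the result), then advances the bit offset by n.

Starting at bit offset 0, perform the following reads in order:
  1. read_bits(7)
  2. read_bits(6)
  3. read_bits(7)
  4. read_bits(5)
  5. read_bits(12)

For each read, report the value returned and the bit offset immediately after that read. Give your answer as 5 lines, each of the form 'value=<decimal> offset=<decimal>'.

Answer: value=98 offset=7
value=16 offset=13
value=38 offset=20
value=11 offset=25
value=3366 offset=37

Derivation:
Read 1: bits[0:7] width=7 -> value=98 (bin 1100010); offset now 7 = byte 0 bit 7; 33 bits remain
Read 2: bits[7:13] width=6 -> value=16 (bin 010000); offset now 13 = byte 1 bit 5; 27 bits remain
Read 3: bits[13:20] width=7 -> value=38 (bin 0100110); offset now 20 = byte 2 bit 4; 20 bits remain
Read 4: bits[20:25] width=5 -> value=11 (bin 01011); offset now 25 = byte 3 bit 1; 15 bits remain
Read 5: bits[25:37] width=12 -> value=3366 (bin 110100100110); offset now 37 = byte 4 bit 5; 3 bits remain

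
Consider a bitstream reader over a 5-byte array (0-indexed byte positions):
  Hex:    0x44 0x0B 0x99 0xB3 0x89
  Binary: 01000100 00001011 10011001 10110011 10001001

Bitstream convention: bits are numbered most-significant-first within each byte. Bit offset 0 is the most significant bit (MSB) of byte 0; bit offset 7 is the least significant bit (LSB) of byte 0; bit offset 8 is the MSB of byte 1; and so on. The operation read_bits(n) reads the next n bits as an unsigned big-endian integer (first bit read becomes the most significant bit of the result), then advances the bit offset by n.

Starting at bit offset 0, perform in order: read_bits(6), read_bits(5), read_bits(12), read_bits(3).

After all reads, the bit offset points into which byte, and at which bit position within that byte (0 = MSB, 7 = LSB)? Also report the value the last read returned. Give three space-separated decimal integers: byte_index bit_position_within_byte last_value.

Read 1: bits[0:6] width=6 -> value=17 (bin 010001); offset now 6 = byte 0 bit 6; 34 bits remain
Read 2: bits[6:11] width=5 -> value=0 (bin 00000); offset now 11 = byte 1 bit 3; 29 bits remain
Read 3: bits[11:23] width=12 -> value=1484 (bin 010111001100); offset now 23 = byte 2 bit 7; 17 bits remain
Read 4: bits[23:26] width=3 -> value=6 (bin 110); offset now 26 = byte 3 bit 2; 14 bits remain

Answer: 3 2 6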